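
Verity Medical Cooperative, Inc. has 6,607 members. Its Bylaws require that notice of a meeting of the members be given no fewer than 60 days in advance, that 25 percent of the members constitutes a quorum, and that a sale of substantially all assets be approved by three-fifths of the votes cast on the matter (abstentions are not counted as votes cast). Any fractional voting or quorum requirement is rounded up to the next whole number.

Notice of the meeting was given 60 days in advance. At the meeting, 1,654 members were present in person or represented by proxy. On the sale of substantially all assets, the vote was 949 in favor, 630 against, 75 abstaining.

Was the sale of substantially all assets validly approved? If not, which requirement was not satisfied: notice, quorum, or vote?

Valid — all requirements satisfied.

Notice: 60 days given; 60 required. Satisfied.
Quorum: 25% of 6,607 = 1,651.75, rounded up to 1,652; 1,654 present. Satisfied.
Vote: requires three-fifths of the votes cast (1,654 − 75 abstaining = 1,579); 3/5 of 1579 = 947.40, rounded up to 948, so 948 needed; 949 in favor. Satisfied.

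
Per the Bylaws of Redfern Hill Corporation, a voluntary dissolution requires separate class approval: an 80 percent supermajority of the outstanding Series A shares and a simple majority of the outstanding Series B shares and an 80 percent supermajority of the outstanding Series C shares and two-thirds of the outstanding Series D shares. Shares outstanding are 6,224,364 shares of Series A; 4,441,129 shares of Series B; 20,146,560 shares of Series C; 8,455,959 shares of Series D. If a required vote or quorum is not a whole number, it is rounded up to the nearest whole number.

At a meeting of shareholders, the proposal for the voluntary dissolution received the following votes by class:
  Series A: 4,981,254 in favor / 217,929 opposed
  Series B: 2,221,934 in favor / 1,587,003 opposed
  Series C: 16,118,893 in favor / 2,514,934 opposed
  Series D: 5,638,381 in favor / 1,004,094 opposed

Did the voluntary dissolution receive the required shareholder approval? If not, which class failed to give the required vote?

Series A: 4/5 of 6224364 = 4979491.20, rounded up to 4979492; 4,979,492 required, 4,981,254 in favor — approved.
Series B: a majority of 4441129 is 2220565; 2,220,565 required, 2,221,934 in favor — approved.
Series C: 4/5 of 20146560 = 16117248; 16,117,248 required, 16,118,893 in favor — approved.
Series D: 2/3 of 8455959 = 5637306; 5,637,306 required, 5,638,381 in favor — approved.

Approved — every class gave the required vote.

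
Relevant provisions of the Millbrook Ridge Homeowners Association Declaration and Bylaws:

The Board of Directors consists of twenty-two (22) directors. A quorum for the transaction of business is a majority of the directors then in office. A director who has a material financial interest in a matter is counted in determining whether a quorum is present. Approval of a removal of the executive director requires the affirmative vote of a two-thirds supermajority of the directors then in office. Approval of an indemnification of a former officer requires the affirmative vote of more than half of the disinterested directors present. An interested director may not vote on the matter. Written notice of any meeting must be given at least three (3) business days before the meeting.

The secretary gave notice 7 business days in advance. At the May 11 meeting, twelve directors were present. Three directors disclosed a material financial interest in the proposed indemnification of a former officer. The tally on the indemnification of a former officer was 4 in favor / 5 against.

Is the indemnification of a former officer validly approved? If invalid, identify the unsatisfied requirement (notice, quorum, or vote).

Invalid — vote requirement not satisfied.

Notice: 7 business days given; 3 required (7 ≥ 3). Satisfied.
Quorum: 12 present (interested directors count toward quorum); quorum is 12. Satisfied.
Vote: the indemnification of a former officer requires a majority of the disinterested directors present (12 − 3 = 9). A majority of 9 is 5, so 5 affirmative votes are needed; 4 voted in favor. Not satisfied.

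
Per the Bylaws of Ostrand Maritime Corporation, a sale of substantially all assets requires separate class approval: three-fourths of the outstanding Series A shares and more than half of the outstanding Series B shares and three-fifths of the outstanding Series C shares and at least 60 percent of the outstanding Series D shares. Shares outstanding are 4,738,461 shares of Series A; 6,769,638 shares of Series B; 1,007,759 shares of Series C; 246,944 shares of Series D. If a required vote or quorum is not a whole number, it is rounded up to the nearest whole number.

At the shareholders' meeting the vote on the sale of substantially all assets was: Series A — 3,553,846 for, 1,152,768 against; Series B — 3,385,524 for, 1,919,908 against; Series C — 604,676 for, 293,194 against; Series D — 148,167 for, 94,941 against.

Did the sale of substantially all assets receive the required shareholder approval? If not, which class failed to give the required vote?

Approved — every class gave the required vote.

Series A: 3/4 of 4738461 = 3553845.75, rounded up to 3553846; 3,553,846 required, 3,553,846 in favor — approved.
Series B: a majority of 6769638 is 3384820; 3,384,820 required, 3,385,524 in favor — approved.
Series C: 3/5 of 1007759 = 604655.40, rounded up to 604656; 604,656 required, 604,676 in favor — approved.
Series D: 3/5 of 246944 = 148166.40, rounded up to 148167; 148,167 required, 148,167 in favor — approved.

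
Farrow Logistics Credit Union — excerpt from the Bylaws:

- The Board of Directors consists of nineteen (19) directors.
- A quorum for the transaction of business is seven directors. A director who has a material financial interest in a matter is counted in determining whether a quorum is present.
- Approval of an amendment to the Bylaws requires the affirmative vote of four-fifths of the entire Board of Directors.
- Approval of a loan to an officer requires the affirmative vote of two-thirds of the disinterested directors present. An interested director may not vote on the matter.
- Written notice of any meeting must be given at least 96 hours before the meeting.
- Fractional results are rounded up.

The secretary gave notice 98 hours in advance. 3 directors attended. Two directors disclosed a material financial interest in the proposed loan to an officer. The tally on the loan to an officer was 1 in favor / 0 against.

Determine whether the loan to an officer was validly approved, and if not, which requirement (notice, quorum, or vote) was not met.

Invalid — quorum requirement not satisfied.

Notice: 98 hours given; 96 required (98 ≥ 96). Satisfied.
Quorum: 3 present (interested directors count toward quorum); quorum is 7. Not satisfied.
Vote: the loan to an officer requires two-thirds of the disinterested directors present (3 − 2 = 1). 2/3 of 1 = 0.67, rounded up to 1, so 1 affirmative vote is needed; 1 voted in favor. Satisfied. (Moot — without a quorum no business can be validly transacted.)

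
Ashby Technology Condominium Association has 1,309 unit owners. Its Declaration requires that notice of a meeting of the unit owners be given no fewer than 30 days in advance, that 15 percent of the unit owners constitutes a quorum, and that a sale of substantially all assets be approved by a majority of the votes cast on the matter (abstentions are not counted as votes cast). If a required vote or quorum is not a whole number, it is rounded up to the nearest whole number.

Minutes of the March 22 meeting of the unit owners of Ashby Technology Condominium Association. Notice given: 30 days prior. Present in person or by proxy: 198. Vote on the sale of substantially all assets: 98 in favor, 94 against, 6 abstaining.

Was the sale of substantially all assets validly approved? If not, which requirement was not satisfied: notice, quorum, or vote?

Notice: 30 days given; 30 required. Satisfied.
Quorum: 15% of 1,309 = 196.35, rounded up to 197; 198 present. Satisfied.
Vote: requires a majority of the votes cast (198 − 6 abstaining = 192); a majority of 192 is 97, so 97 needed; 98 in favor. Satisfied.

Valid — all requirements satisfied.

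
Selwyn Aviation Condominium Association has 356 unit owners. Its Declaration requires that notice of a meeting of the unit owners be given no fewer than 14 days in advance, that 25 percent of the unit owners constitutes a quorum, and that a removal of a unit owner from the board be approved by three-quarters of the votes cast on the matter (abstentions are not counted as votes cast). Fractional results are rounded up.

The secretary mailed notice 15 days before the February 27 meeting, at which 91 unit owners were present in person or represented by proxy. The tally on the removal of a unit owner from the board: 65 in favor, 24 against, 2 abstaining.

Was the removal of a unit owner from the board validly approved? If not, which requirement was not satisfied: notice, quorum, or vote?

Notice: 15 days given; 14 required. Satisfied.
Quorum: 25% of 356 = 89; 91 present. Satisfied.
Vote: requires three-fourths of the votes cast (91 − 2 abstaining = 89); 3/4 of 89 = 66.75, rounded up to 67, so 67 needed; 65 in favor. Not satisfied.

Invalid — vote requirement not satisfied.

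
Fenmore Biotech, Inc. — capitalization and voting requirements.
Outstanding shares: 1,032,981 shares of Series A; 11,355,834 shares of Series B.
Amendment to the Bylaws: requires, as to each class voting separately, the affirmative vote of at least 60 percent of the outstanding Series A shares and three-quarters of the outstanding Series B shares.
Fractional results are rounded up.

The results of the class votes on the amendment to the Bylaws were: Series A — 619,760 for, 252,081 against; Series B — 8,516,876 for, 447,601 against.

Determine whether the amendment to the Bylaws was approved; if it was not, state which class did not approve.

Not approved — the Series A shares did not give the required vote.

Series A: 3/5 of 1032981 = 619788.60, rounded up to 619789; 619,789 required, 619,760 in favor — not approved.
Series B: 3/4 of 11355834 = 8516875.50, rounded up to 8516876; 8,516,876 required, 8,516,876 in favor — approved.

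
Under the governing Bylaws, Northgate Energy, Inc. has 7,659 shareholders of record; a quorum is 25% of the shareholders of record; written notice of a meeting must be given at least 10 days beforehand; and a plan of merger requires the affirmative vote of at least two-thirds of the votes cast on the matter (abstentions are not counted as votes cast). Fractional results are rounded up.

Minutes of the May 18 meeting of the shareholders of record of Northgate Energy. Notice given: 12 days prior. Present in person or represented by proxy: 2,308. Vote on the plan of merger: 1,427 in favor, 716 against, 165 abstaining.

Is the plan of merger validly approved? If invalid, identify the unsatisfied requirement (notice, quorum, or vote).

Notice: 12 days given; 10 required. Satisfied.
Quorum: 25% of 7,659 = 1,914.75, rounded up to 1,915; 2,308 present. Satisfied.
Vote: requires two-thirds of the votes cast (2,308 − 165 abstaining = 2,143); 2/3 of 2143 = 1428.67, rounded up to 1429, so 1,429 needed; 1,427 in favor. Not satisfied.

Invalid — vote requirement not satisfied.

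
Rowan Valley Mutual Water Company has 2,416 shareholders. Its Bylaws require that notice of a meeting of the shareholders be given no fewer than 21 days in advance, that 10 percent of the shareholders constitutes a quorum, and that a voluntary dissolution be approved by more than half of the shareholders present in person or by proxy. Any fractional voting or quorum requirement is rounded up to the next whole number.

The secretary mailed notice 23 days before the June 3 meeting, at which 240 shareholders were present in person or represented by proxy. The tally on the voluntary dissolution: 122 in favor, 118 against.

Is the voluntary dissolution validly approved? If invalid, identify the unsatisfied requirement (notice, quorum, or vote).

Notice: 23 days given; 21 required. Satisfied.
Quorum: 10% of 2,416 = 241.60, rounded up to 242; 240 present. Not satisfied.
Vote: requires a majority of those present (240); a majority of 240 is 121, so 121 needed; 122 in favor. Satisfied.

Invalid — quorum requirement not satisfied.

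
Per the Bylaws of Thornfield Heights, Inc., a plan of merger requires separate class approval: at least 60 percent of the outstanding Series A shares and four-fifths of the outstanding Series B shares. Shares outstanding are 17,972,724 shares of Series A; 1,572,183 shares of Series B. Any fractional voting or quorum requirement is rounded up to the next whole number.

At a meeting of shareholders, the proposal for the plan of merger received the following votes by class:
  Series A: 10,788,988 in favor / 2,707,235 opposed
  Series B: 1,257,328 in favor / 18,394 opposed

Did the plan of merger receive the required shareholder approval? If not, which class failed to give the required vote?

Not approved — the Series B shares did not give the required vote.

Series A: 3/5 of 17972724 = 10783634.40, rounded up to 10783635; 10,783,635 required, 10,788,988 in favor — approved.
Series B: 4/5 of 1572183 = 1257746.40, rounded up to 1257747; 1,257,747 required, 1,257,328 in favor — not approved.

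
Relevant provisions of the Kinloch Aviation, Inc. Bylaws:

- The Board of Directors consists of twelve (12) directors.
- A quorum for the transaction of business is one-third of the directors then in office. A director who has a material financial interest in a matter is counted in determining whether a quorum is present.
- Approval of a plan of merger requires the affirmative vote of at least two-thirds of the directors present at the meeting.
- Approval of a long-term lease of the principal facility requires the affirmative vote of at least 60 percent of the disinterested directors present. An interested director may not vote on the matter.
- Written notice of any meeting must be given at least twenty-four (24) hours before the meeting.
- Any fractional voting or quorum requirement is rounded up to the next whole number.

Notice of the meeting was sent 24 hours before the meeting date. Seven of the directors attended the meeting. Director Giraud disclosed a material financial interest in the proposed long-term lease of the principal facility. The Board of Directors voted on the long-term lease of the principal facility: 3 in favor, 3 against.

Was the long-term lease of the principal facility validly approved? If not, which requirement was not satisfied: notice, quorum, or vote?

Invalid — vote requirement not satisfied.

Notice: 24 hours given; 24 required (24 ≥ 24). Satisfied.
Quorum: 7 present (interested directors count toward quorum); quorum is 4. Satisfied.
Vote: the long-term lease of the principal facility requires three-fifths of the disinterested directors present (7 − 1 = 6). 3/5 of 6 = 3.60, rounded up to 4, so 4 affirmative votes are needed; 3 voted in favor. Not satisfied.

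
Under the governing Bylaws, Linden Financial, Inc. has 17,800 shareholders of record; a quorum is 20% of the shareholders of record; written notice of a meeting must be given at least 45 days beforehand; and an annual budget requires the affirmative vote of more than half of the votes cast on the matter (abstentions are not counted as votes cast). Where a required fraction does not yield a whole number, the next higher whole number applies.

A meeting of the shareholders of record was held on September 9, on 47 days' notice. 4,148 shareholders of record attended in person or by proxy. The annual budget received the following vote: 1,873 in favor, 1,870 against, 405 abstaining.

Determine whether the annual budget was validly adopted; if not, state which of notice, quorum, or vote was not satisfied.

Valid — all requirements satisfied.

Notice: 47 days given; 45 required. Satisfied.
Quorum: 20% of 17,800 = 3,560; 4,148 present. Satisfied.
Vote: requires a majority of the votes cast (4,148 − 405 abstaining = 3,743); a majority of 3743 is 1872, so 1,872 needed; 1,873 in favor. Satisfied.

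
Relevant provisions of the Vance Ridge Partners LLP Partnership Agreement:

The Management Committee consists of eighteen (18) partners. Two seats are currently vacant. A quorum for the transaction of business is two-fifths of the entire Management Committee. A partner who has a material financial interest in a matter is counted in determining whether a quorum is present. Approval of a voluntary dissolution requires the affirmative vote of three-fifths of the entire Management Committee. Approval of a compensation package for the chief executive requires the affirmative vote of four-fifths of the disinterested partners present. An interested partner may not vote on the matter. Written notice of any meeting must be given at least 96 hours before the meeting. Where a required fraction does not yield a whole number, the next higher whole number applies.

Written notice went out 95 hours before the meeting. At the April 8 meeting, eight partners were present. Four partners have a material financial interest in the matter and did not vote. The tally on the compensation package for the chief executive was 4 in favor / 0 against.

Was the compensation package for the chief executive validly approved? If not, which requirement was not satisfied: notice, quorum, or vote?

Notice: 95 hours given; 96 required (95 < 96). Not satisfied.
Quorum: 8 present (interested partners count toward quorum); quorum is 8. Satisfied.
Vote: the compensation package for the chief executive requires four-fifths of the disinterested partners present (8 − 4 = 4). 4/5 of 4 = 3.20, rounded up to 4, so 4 affirmative votes are needed; 4 voted in favor. Satisfied.

Invalid — notice requirement not satisfied.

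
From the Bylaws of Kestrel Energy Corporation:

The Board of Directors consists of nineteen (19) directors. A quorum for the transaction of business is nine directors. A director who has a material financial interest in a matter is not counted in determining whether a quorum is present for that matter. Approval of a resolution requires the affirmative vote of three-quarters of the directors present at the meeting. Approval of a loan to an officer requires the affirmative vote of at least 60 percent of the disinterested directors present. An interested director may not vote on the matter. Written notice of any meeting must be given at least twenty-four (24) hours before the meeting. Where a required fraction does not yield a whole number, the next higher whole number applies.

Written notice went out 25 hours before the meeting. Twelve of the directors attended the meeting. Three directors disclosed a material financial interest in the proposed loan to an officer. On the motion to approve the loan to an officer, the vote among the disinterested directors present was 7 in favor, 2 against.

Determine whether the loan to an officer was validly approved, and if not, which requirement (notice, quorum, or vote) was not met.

Valid — all requirements satisfied.

Notice: 25 hours given; 24 required (25 ≥ 24). Satisfied.
Quorum: 12 present, but the 3 interested directors do not count, leaving 9. Quorum is 9. Satisfied.
Vote: the loan to an officer requires three-fifths of the disinterested directors present (12 − 3 = 9). 3/5 of 9 = 5.40, rounded up to 6, so 6 affirmative votes are needed; 7 voted in favor. Satisfied.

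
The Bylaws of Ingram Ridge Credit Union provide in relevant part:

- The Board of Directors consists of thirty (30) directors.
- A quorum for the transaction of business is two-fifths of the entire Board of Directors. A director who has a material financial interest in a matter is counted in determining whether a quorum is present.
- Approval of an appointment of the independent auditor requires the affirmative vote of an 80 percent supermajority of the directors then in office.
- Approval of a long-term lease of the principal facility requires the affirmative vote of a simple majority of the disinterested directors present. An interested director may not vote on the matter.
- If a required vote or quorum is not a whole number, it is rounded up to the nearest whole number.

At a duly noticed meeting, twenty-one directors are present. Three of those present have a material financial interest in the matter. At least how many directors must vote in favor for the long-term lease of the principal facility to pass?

The long-term lease of the principal facility requires a majority of the disinterested directors present (21 − 3 = 18).
A majority of 18 is 10.

10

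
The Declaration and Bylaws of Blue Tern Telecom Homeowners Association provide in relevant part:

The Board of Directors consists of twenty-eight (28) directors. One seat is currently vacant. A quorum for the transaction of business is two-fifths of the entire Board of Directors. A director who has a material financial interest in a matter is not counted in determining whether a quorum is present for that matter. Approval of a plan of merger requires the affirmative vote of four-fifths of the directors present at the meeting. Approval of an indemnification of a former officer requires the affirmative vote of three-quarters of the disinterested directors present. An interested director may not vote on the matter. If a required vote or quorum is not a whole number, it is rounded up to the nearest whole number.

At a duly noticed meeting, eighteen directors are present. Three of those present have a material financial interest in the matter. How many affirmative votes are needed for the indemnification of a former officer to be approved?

12

The indemnification of a former officer requires three-fourths of the disinterested directors present (18 − 3 = 15).
3/4 of 15 = 11.25, rounded up to 12.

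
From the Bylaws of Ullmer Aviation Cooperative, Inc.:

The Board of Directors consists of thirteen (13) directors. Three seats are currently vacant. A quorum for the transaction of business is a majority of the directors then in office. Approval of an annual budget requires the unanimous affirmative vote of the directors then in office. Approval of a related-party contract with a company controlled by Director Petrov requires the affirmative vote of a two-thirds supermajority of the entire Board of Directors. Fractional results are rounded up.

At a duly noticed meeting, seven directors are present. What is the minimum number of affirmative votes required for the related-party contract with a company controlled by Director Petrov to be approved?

The related-party contract with a company controlled by Director Petrov requires two-thirds of the entire Board of Directors (13).
2/3 of 13 = 8.67, rounded up to 9.
(Only 7 can vote, so the related-party contract with a company controlled by Director Petrov cannot pass at this meeting, but the required vote is still 9.)

9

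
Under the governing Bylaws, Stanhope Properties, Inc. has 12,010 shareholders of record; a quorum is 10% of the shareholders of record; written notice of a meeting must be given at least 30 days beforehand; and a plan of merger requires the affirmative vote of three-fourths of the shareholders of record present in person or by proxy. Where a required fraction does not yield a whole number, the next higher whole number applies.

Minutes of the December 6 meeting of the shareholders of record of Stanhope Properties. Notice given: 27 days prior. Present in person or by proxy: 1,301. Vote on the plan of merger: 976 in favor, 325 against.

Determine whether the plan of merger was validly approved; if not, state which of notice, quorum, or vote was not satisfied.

Invalid — notice requirement not satisfied.

Notice: 27 days given; 30 required. Not satisfied.
Quorum: 10% of 12,010 = 1,201; 1,301 present. Satisfied.
Vote: requires three-fourths of those present (1,301); 3/4 of 1301 = 975.75, rounded up to 976, so 976 needed; 976 in favor. Satisfied.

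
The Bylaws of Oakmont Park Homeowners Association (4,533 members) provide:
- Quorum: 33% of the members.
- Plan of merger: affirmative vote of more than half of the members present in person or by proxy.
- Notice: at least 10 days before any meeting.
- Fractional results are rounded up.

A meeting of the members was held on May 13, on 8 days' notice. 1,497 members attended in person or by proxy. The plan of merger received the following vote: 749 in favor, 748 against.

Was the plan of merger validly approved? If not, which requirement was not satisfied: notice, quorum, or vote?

Invalid — notice requirement not satisfied.

Notice: 8 days given; 10 required. Not satisfied.
Quorum: 33% of 4,533 = 1,495.89, rounded up to 1,496; 1,497 present. Satisfied.
Vote: requires a majority of those present (1,497); a majority of 1497 is 749, so 749 needed; 749 in favor. Satisfied.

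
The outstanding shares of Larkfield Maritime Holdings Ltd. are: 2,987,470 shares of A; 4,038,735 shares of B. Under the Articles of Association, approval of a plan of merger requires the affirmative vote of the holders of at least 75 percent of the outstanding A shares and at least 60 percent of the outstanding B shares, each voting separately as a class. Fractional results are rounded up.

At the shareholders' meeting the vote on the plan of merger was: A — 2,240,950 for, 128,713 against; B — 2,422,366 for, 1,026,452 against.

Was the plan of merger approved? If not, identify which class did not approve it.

A: 3/4 of 2987470 = 2240602.50, rounded up to 2240603; 2,240,603 required, 2,240,950 in favor — approved.
B: 3/5 of 4038735 = 2423241; 2,423,241 required, 2,422,366 in favor — not approved.

Not approved — the B shares did not give the required vote.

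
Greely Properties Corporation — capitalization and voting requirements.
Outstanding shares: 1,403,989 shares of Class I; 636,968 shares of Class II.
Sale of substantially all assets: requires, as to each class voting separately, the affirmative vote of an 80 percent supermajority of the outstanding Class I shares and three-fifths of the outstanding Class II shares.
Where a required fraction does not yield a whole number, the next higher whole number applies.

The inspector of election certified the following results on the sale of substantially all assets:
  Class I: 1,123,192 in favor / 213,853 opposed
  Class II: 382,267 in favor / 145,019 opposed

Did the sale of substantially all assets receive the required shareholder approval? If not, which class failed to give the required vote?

Class I: 4/5 of 1403989 = 1123191.20, rounded up to 1123192; 1,123,192 required, 1,123,192 in favor — approved.
Class II: 3/5 of 636968 = 382180.80, rounded up to 382181; 382,181 required, 382,267 in favor — approved.

Approved — every class gave the required vote.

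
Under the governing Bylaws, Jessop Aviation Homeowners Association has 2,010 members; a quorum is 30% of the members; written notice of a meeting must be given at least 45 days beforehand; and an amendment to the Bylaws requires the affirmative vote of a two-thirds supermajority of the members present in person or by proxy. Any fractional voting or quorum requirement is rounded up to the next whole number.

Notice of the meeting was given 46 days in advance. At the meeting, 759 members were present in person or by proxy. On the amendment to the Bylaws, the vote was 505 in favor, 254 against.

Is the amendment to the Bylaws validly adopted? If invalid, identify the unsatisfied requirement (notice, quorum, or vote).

Notice: 46 days given; 45 required. Satisfied.
Quorum: 30% of 2,010 = 603; 759 present. Satisfied.
Vote: requires two-thirds of those present (759); 2/3 of 759 = 506, so 506 needed; 505 in favor. Not satisfied.

Invalid — vote requirement not satisfied.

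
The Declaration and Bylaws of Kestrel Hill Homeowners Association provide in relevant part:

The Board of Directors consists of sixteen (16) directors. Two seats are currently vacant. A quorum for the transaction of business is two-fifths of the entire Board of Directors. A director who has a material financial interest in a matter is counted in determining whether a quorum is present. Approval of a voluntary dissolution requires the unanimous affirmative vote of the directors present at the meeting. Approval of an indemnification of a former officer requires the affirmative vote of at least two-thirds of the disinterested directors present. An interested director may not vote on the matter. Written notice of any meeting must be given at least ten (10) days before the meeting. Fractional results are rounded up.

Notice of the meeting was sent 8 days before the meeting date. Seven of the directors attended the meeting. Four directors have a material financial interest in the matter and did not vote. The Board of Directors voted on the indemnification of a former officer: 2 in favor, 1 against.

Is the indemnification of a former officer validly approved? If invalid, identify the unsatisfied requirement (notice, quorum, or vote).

Invalid — notice requirement not satisfied.

Notice: 8 days given; 10 required (8 < 10). Not satisfied.
Quorum: 7 present (interested directors count toward quorum); quorum is 7. Satisfied.
Vote: the indemnification of a former officer requires two-thirds of the disinterested directors present (7 − 4 = 3). 2/3 of 3 = 2, so 2 affirmative votes are needed; 2 voted in favor. Satisfied.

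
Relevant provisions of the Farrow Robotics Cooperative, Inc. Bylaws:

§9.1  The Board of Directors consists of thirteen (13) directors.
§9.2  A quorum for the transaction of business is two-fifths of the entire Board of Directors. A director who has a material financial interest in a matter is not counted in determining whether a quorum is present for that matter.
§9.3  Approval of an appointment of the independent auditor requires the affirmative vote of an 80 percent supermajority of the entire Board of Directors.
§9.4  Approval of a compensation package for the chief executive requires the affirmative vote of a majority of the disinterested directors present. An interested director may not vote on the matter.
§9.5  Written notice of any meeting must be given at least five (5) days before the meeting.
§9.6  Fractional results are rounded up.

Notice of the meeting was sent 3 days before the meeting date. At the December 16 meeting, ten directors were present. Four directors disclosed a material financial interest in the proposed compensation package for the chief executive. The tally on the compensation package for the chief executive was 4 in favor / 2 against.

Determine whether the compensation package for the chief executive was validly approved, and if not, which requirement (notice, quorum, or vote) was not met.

Notice: 3 days given; 5 required (3 < 5). Not satisfied.
Quorum: 10 present, but the 4 interested directors do not count, leaving 6. Quorum is 6. Satisfied.
Vote: the compensation package for the chief executive requires a majority of the disinterested directors present (10 − 4 = 6). A majority of 6 is 4, so 4 affirmative votes are needed; 4 voted in favor. Satisfied.

Invalid — notice requirement not satisfied.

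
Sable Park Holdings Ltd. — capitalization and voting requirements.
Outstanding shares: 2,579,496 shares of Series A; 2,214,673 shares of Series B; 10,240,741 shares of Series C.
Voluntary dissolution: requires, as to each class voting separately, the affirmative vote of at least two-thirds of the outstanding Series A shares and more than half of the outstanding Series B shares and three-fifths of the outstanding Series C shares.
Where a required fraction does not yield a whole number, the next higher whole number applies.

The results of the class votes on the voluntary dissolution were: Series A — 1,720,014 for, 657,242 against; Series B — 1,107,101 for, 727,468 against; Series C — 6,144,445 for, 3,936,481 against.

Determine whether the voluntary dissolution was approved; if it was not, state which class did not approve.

Not approved — the Series B shares did not give the required vote.

Series A: 2/3 of 2579496 = 1719664; 1,719,664 required, 1,720,014 in favor — approved.
Series B: a majority of 2214673 is 1107337; 1,107,337 required, 1,107,101 in favor — not approved.
Series C: 3/5 of 10240741 = 6144444.60, rounded up to 6144445; 6,144,445 required, 6,144,445 in favor — approved.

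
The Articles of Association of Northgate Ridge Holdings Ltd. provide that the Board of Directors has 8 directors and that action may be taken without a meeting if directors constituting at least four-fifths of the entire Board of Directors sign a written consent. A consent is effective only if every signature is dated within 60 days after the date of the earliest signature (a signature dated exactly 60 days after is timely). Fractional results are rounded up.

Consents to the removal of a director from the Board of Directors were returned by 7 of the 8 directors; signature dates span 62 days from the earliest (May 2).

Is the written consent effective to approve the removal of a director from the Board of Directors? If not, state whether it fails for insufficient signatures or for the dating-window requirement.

Not effective — dating-window requirement not satisfied.

Signatures required: at least four-fifths of 8 — 4/5 of 8 = 6.40, rounded up to 7, so 7 needed; 7 signed. Sufficient.
Dating window: the latest signature is 62 days after the earliest; the limit is 60 days. Outside the window.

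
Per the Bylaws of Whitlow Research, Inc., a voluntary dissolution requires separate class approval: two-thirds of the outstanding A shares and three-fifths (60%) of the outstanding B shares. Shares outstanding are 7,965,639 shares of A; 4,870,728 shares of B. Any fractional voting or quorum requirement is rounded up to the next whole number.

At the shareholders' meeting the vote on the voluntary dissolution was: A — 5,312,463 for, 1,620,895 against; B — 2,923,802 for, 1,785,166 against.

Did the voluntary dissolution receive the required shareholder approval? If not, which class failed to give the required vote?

A: 2/3 of 7965639 = 5310426; 5,310,426 required, 5,312,463 in favor — approved.
B: 3/5 of 4870728 = 2922436.80, rounded up to 2922437; 2,922,437 required, 2,923,802 in favor — approved.

Approved — every class gave the required vote.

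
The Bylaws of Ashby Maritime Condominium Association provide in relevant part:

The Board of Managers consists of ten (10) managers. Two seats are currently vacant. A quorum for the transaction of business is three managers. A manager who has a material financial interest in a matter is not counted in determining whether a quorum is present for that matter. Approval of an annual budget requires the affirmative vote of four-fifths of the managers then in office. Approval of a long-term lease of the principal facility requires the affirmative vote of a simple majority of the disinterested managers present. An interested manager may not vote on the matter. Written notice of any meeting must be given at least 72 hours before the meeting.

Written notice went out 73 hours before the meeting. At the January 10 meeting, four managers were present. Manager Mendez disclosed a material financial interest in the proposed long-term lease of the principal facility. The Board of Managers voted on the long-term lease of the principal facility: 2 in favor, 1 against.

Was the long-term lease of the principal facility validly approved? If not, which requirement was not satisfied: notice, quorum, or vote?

Valid — all requirements satisfied.

Notice: 73 hours given; 72 required (73 ≥ 72). Satisfied.
Quorum: 4 present, but the 1 interested manager does not count, leaving 3. Quorum is 3. Satisfied.
Vote: the long-term lease of the principal facility requires a majority of the disinterested managers present (4 − 1 = 3). A majority of 3 is 2, so 2 affirmative votes are needed; 2 voted in favor. Satisfied.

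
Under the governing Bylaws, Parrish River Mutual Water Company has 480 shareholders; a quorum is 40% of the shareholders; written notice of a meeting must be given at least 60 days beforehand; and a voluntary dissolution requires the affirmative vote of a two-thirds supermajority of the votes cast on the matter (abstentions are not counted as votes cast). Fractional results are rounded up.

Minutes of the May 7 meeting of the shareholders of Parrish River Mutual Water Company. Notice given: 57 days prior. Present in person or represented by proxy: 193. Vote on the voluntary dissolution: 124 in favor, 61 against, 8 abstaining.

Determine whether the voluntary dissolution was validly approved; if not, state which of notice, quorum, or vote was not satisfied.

Notice: 57 days given; 60 required. Not satisfied.
Quorum: 40% of 480 = 192; 193 present. Satisfied.
Vote: requires two-thirds of the votes cast (193 − 8 abstaining = 185); 2/3 of 185 = 123.33, rounded up to 124, so 124 needed; 124 in favor. Satisfied.

Invalid — notice requirement not satisfied.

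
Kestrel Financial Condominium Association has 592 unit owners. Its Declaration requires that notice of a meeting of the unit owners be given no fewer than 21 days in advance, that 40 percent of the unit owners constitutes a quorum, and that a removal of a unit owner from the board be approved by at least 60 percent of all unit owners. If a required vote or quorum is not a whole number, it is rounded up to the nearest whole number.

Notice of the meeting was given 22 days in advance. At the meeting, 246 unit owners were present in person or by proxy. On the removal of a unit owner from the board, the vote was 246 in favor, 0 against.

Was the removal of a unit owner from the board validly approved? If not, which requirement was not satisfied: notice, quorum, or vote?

Invalid — vote requirement not satisfied.

Notice: 22 days given; 21 required. Satisfied.
Quorum: 40% of 592 = 236.80, rounded up to 237; 246 present. Satisfied.
Vote: requires three-fifths of all unit owners (592); 3/5 of 592 = 355.20, rounded up to 356, so 356 needed; 246 in favor. Not satisfied.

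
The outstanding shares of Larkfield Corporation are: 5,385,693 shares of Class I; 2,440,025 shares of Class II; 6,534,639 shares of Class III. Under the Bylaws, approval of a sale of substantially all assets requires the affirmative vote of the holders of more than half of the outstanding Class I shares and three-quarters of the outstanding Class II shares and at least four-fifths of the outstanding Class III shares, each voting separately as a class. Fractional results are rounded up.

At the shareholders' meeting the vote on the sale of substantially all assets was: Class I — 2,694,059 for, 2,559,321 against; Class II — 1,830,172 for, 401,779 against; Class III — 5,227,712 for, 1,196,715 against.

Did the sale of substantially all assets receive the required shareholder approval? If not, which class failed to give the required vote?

Class I: a majority of 5385693 is 2692847; 2,692,847 required, 2,694,059 in favor — approved.
Class II: 3/4 of 2440025 = 1830018.75, rounded up to 1830019; 1,830,019 required, 1,830,172 in favor — approved.
Class III: 4/5 of 6534639 = 5227711.20, rounded up to 5227712; 5,227,712 required, 5,227,712 in favor — approved.

Approved — every class gave the required vote.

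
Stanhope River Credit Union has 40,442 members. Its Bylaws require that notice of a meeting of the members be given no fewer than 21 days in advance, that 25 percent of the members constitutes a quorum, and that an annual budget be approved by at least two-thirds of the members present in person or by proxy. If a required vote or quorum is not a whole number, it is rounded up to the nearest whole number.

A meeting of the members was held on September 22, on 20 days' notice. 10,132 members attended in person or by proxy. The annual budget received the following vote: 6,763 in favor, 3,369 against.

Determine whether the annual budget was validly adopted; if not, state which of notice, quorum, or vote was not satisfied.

Invalid — notice requirement not satisfied.

Notice: 20 days given; 21 required. Not satisfied.
Quorum: 25% of 40,442 = 10,110.50, rounded up to 10,111; 10,132 present. Satisfied.
Vote: requires two-thirds of those present (10,132); 2/3 of 10132 = 6754.67, rounded up to 6755, so 6,755 needed; 6,763 in favor. Satisfied.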